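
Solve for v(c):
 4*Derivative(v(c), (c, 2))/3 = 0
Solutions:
 v(c) = C1 + C2*c


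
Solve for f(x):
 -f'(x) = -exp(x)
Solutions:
 f(x) = C1 + exp(x)


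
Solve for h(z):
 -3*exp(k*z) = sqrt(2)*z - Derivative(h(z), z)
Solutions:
 h(z) = C1 + sqrt(2)*z^2/2 + 3*exp(k*z)/k


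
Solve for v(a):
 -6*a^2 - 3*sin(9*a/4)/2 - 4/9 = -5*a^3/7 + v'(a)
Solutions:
 v(a) = C1 + 5*a^4/28 - 2*a^3 - 4*a/9 + 2*cos(9*a/4)/3


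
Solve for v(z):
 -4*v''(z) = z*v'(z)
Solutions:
 v(z) = C1 + C2*erf(sqrt(2)*z/4)


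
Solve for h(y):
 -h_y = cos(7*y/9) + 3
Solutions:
 h(y) = C1 - 3*y - 9*sin(7*y/9)/7


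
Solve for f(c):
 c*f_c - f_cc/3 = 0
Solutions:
 f(c) = C1 + C2*erfi(sqrt(6)*c/2)


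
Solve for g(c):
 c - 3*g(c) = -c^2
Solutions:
 g(c) = c*(c + 1)/3


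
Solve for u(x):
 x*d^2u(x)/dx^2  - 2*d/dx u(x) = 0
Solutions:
 u(x) = C1 + C2*x^3


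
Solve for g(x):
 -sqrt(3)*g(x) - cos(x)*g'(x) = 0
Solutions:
 g(x) = C1*(sin(x) - 1)^(sqrt(3)/2)/(sin(x) + 1)^(sqrt(3)/2)


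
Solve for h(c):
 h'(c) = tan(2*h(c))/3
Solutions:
 h(c) = -asin(C1*exp(2*c/3))/2 + pi/2
 h(c) = asin(C1*exp(2*c/3))/2


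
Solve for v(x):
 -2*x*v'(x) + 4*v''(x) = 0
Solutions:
 v(x) = C1 + C2*erfi(x/2)


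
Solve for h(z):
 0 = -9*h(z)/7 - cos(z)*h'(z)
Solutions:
 h(z) = C1*(sin(z) - 1)^(9/14)/(sin(z) + 1)^(9/14)


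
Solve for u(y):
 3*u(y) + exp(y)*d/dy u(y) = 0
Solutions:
 u(y) = C1*exp(3*exp(-y))


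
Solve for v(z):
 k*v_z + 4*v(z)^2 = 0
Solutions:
 v(z) = k/(C1*k + 4*z)


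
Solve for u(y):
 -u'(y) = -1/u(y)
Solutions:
 u(y) = -sqrt(C1 + 2*y)
 u(y) = sqrt(C1 + 2*y)


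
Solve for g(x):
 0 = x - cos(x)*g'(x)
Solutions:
 g(x) = C1 + Integral(x/cos(x), x)


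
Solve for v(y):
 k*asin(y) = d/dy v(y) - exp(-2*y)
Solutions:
 v(y) = C1 + k*y*asin(y) + k*sqrt(1 - y^2) - exp(-2*y)/2


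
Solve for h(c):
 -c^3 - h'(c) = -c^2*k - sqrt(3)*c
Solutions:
 h(c) = C1 - c^4/4 + c^3*k/3 + sqrt(3)*c^2/2


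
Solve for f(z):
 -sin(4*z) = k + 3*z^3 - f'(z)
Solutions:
 f(z) = C1 + k*z + 3*z^4/4 - cos(4*z)/4


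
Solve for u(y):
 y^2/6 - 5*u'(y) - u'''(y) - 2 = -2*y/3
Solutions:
 u(y) = C1 + C2*sin(sqrt(5)*y) + C3*cos(sqrt(5)*y) + y^3/90 + y^2/15 - 31*y/75


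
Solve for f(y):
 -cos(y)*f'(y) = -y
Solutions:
 f(y) = C1 + Integral(y/cos(y), y)


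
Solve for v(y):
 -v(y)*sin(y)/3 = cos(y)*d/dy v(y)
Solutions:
 v(y) = C1*cos(y)^(1/3)


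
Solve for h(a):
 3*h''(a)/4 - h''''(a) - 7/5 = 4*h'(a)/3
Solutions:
 h(a) = C1 + C2*exp(3^(1/3)*a*(3/(sqrt(247)/8 + 2)^(1/3) + 4*3^(1/3)*(sqrt(247)/8 + 2)^(1/3))/24)*sin(sqrt(3)*a*(-4*(9*sqrt(247)/8 + 18)^(1/3) + 9/(9*sqrt(247)/8 + 18)^(1/3))/24) + C3*exp(3^(1/3)*a*(3/(sqrt(247)/8 + 2)^(1/3) + 4*3^(1/3)*(sqrt(247)/8 + 2)^(1/3))/24)*cos(sqrt(3)*a*(-4*(9*sqrt(247)/8 + 18)^(1/3) + 9/(9*sqrt(247)/8 + 18)^(1/3))/24) + C4*exp(-3^(1/3)*a*(3/(sqrt(247)/8 + 2)^(1/3) + 4*3^(1/3)*(sqrt(247)/8 + 2)^(1/3))/12) - 21*a/20


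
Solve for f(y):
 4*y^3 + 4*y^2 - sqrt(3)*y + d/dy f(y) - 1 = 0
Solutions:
 f(y) = C1 - y^4 - 4*y^3/3 + sqrt(3)*y^2/2 + y


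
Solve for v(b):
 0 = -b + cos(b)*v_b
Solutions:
 v(b) = C1 + Integral(b/cos(b), b)


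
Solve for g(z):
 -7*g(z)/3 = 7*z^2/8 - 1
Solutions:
 g(z) = 3/7 - 3*z^2/8


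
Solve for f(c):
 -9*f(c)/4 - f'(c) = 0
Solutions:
 f(c) = C1*exp(-9*c/4)


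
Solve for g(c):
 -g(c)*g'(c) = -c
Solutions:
 g(c) = -sqrt(C1 + c^2)
 g(c) = sqrt(C1 + c^2)


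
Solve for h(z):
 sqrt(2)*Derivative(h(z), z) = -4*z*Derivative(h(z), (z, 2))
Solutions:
 h(z) = C1 + C2*z^(1 - sqrt(2)/4)


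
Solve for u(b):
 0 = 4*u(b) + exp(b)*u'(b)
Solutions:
 u(b) = C1*exp(4*exp(-b))


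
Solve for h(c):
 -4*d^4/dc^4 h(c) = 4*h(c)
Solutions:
 h(c) = (C1*sin(sqrt(2)*c/2) + C2*cos(sqrt(2)*c/2))*exp(-sqrt(2)*c/2) + (C3*sin(sqrt(2)*c/2) + C4*cos(sqrt(2)*c/2))*exp(sqrt(2)*c/2)


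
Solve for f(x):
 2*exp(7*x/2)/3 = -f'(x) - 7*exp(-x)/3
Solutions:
 f(x) = C1 - 4*exp(7*x/2)/21 + 7*exp(-x)/3


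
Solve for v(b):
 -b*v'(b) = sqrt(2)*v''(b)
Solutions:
 v(b) = C1 + C2*erf(2^(1/4)*b/2)


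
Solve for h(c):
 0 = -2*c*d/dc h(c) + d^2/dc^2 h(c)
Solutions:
 h(c) = C1 + C2*erfi(c)


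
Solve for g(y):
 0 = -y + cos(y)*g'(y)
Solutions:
 g(y) = C1 + Integral(y/cos(y), y)


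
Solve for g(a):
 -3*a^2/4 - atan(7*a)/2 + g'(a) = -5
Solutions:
 g(a) = C1 + a^3/4 + a*atan(7*a)/2 - 5*a - log(49*a^2 + 1)/28


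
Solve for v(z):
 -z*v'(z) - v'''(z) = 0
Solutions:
 v(z) = C1 + Integral(C2*airyai(-z) + C3*airybi(-z), z)


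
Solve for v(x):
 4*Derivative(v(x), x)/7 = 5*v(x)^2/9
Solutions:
 v(x) = -36/(C1 + 35*x)


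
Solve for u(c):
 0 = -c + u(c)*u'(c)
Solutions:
 u(c) = -sqrt(C1 + c^2)
 u(c) = sqrt(C1 + c^2)


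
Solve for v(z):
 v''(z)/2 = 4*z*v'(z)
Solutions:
 v(z) = C1 + C2*erfi(2*z)


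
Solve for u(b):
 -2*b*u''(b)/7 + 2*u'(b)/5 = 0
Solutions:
 u(b) = C1 + C2*b^(12/5)


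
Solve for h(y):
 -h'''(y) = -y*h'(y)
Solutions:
 h(y) = C1 + Integral(C2*airyai(y) + C3*airybi(y), y)


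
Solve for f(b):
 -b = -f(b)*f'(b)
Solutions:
 f(b) = -sqrt(C1 + b^2)
 f(b) = sqrt(C1 + b^2)


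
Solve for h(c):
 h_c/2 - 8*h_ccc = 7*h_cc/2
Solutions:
 h(c) = C1 + C2*exp(c*(-7 + sqrt(113))/32) + C3*exp(-c*(7 + sqrt(113))/32)


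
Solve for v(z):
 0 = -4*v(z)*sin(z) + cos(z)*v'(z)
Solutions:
 v(z) = C1/cos(z)^4


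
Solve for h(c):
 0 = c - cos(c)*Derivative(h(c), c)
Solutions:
 h(c) = C1 + Integral(c/cos(c), c)


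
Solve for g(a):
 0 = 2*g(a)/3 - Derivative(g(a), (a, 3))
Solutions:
 g(a) = C3*exp(2^(1/3)*3^(2/3)*a/3) + (C1*sin(2^(1/3)*3^(1/6)*a/2) + C2*cos(2^(1/3)*3^(1/6)*a/2))*exp(-2^(1/3)*3^(2/3)*a/6)


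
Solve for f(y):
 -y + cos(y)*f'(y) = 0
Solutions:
 f(y) = C1 + Integral(y/cos(y), y)


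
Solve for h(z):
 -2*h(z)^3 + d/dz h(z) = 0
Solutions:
 h(z) = -sqrt(2)*sqrt(-1/(C1 + 2*z))/2
 h(z) = sqrt(2)*sqrt(-1/(C1 + 2*z))/2


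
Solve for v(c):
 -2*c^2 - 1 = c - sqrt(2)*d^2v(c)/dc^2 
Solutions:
 v(c) = C1 + C2*c + sqrt(2)*c^4/12 + sqrt(2)*c^3/12 + sqrt(2)*c^2/4


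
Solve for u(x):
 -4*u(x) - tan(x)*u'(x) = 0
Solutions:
 u(x) = C1/sin(x)^4


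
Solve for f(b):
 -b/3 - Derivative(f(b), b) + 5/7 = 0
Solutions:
 f(b) = C1 - b^2/6 + 5*b/7


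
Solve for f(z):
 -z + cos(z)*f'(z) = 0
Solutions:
 f(z) = C1 + Integral(z/cos(z), z)


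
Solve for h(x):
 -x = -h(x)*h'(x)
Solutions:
 h(x) = -sqrt(C1 + x^2)
 h(x) = sqrt(C1 + x^2)


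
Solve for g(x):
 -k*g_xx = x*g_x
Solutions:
 g(x) = C1 + C2*sqrt(k)*erf(sqrt(2)*x*sqrt(1/k)/2)


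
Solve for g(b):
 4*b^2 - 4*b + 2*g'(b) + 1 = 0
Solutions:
 g(b) = C1 - 2*b^3/3 + b^2 - b/2


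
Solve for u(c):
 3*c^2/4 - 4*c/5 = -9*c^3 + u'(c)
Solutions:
 u(c) = C1 + 9*c^4/4 + c^3/4 - 2*c^2/5


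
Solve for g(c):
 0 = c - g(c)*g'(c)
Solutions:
 g(c) = -sqrt(C1 + c^2)
 g(c) = sqrt(C1 + c^2)


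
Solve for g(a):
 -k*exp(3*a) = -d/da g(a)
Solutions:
 g(a) = C1 + k*exp(3*a)/3


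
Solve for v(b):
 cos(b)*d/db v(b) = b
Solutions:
 v(b) = C1 + Integral(b/cos(b), b)


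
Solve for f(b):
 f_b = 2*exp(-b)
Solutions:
 f(b) = C1 - 2*exp(-b)


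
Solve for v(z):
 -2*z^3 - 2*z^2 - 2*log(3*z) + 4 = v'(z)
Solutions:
 v(z) = C1 - z^4/2 - 2*z^3/3 - 2*z*log(z) - z*log(9) + 6*z


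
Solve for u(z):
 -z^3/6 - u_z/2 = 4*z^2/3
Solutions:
 u(z) = C1 - z^4/12 - 8*z^3/9


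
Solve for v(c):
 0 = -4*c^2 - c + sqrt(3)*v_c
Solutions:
 v(c) = C1 + 4*sqrt(3)*c^3/9 + sqrt(3)*c^2/6


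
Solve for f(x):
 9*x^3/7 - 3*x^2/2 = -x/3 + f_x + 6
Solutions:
 f(x) = C1 + 9*x^4/28 - x^3/2 + x^2/6 - 6*x


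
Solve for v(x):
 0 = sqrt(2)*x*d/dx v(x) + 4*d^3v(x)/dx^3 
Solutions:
 v(x) = C1 + Integral(C2*airyai(-sqrt(2)*x/2) + C3*airybi(-sqrt(2)*x/2), x)


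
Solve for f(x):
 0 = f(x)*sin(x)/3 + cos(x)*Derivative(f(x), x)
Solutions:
 f(x) = C1*cos(x)^(1/3)


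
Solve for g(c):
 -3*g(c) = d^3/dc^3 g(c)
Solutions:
 g(c) = C3*exp(-3^(1/3)*c) + (C1*sin(3^(5/6)*c/2) + C2*cos(3^(5/6)*c/2))*exp(3^(1/3)*c/2)


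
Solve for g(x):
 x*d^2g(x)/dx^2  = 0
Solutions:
 g(x) = C1 + C2*x


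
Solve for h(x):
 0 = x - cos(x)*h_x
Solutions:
 h(x) = C1 + Integral(x/cos(x), x)


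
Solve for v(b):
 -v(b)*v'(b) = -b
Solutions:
 v(b) = -sqrt(C1 + b^2)
 v(b) = sqrt(C1 + b^2)


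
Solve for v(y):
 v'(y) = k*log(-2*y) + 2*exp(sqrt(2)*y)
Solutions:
 v(y) = C1 + k*y*log(-y) + k*y*(-1 + log(2)) + sqrt(2)*exp(sqrt(2)*y)


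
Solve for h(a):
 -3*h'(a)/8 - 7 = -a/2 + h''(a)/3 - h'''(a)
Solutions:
 h(a) = C1 + C2*exp(a*(2 - sqrt(58))/12) + C3*exp(a*(2 + sqrt(58))/12) + 2*a^2/3 - 536*a/27


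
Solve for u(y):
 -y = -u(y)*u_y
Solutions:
 u(y) = -sqrt(C1 + y^2)
 u(y) = sqrt(C1 + y^2)


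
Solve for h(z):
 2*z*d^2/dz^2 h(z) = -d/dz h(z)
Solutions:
 h(z) = C1 + C2*sqrt(z)


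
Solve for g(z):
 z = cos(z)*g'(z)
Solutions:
 g(z) = C1 + Integral(z/cos(z), z)


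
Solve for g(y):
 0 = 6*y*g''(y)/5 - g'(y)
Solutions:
 g(y) = C1 + C2*y^(11/6)


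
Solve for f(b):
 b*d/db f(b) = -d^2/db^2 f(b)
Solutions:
 f(b) = C1 + C2*erf(sqrt(2)*b/2)


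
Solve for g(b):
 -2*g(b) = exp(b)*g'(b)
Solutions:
 g(b) = C1*exp(2*exp(-b))


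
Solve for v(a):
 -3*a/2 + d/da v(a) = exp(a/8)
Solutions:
 v(a) = C1 + 3*a^2/4 + 8*exp(a/8)


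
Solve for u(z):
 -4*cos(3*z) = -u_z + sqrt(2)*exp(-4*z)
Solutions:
 u(z) = C1 + 4*sin(3*z)/3 - sqrt(2)*exp(-4*z)/4


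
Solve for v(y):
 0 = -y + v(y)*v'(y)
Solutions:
 v(y) = -sqrt(C1 + y^2)
 v(y) = sqrt(C1 + y^2)


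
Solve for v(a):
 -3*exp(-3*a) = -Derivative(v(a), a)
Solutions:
 v(a) = C1 - exp(-3*a)


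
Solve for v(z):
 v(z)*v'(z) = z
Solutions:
 v(z) = -sqrt(C1 + z^2)
 v(z) = sqrt(C1 + z^2)


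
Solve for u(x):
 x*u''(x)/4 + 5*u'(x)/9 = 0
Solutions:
 u(x) = C1 + C2/x^(11/9)


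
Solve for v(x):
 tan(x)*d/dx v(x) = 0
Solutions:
 v(x) = C1


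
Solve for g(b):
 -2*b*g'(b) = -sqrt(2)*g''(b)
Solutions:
 g(b) = C1 + C2*erfi(2^(3/4)*b/2)


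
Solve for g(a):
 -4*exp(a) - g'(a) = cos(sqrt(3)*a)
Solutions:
 g(a) = C1 - 4*exp(a) - sqrt(3)*sin(sqrt(3)*a)/3


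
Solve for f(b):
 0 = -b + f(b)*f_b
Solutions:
 f(b) = -sqrt(C1 + b^2)
 f(b) = sqrt(C1 + b^2)


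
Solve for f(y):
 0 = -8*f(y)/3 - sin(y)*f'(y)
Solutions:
 f(y) = C1*(cos(y) + 1)^(4/3)/(cos(y) - 1)^(4/3)


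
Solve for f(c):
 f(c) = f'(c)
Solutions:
 f(c) = C1*exp(c)


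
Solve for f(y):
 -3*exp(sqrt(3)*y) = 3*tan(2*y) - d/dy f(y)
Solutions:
 f(y) = C1 + sqrt(3)*exp(sqrt(3)*y) - 3*log(cos(2*y))/2


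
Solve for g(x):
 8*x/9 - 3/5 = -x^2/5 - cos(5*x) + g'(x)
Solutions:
 g(x) = C1 + x^3/15 + 4*x^2/9 - 3*x/5 + sin(5*x)/5


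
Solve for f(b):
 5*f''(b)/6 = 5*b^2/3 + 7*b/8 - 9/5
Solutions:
 f(b) = C1 + C2*b + b^4/6 + 7*b^3/40 - 27*b^2/25


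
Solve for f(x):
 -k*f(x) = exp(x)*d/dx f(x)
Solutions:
 f(x) = C1*exp(k*exp(-x))


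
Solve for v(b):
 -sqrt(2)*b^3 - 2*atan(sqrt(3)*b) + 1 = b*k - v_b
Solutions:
 v(b) = C1 + sqrt(2)*b^4/4 + b^2*k/2 + 2*b*atan(sqrt(3)*b) - b - sqrt(3)*log(3*b^2 + 1)/3


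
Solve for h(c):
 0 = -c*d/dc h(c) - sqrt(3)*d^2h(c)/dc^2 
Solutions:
 h(c) = C1 + C2*erf(sqrt(2)*3^(3/4)*c/6)


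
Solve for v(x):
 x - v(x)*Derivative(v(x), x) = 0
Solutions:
 v(x) = -sqrt(C1 + x^2)
 v(x) = sqrt(C1 + x^2)


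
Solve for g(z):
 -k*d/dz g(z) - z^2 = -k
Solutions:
 g(z) = C1 + z - z^3/(3*k)


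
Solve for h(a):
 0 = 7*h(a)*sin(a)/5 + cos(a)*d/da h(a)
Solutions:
 h(a) = C1*cos(a)^(7/5)


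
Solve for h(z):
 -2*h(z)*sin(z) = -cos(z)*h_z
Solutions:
 h(z) = C1/cos(z)^2


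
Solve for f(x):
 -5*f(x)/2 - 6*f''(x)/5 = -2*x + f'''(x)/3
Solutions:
 f(x) = C1*exp(x*(-24 + 24*6^(2/3)/(25*sqrt(1201) + 913)^(1/3) + 6^(1/3)*(25*sqrt(1201) + 913)^(1/3))/20)*sin(2^(1/3)*3^(1/6)*x*(-3^(2/3)*(25*sqrt(1201) + 913)^(1/3) + 72*2^(1/3)/(25*sqrt(1201) + 913)^(1/3))/20) + C2*exp(x*(-24 + 24*6^(2/3)/(25*sqrt(1201) + 913)^(1/3) + 6^(1/3)*(25*sqrt(1201) + 913)^(1/3))/20)*cos(2^(1/3)*3^(1/6)*x*(-3^(2/3)*(25*sqrt(1201) + 913)^(1/3) + 72*2^(1/3)/(25*sqrt(1201) + 913)^(1/3))/20) + C3*exp(-x*(24*6^(2/3)/(25*sqrt(1201) + 913)^(1/3) + 12 + 6^(1/3)*(25*sqrt(1201) + 913)^(1/3))/10) + 4*x/5


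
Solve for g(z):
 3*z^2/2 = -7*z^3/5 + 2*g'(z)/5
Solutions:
 g(z) = C1 + 7*z^4/8 + 5*z^3/4


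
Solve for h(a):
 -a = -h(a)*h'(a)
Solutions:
 h(a) = -sqrt(C1 + a^2)
 h(a) = sqrt(C1 + a^2)


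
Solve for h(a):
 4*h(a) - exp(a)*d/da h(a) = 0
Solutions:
 h(a) = C1*exp(-4*exp(-a))


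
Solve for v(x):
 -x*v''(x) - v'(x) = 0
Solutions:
 v(x) = C1 + C2*log(x)


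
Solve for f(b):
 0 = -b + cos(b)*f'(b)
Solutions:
 f(b) = C1 + Integral(b/cos(b), b)


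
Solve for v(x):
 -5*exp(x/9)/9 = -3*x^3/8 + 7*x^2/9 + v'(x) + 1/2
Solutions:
 v(x) = C1 + 3*x^4/32 - 7*x^3/27 - x/2 - 5*exp(x/9)


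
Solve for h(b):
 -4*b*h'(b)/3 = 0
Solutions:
 h(b) = C1


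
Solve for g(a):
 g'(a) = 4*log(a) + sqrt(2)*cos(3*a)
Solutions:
 g(a) = C1 + 4*a*log(a) - 4*a + sqrt(2)*sin(3*a)/3


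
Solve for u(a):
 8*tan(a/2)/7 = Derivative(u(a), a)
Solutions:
 u(a) = C1 - 16*log(cos(a/2))/7


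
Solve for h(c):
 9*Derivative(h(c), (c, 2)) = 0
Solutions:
 h(c) = C1 + C2*c


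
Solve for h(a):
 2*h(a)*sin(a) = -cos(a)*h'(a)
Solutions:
 h(a) = C1*cos(a)^2


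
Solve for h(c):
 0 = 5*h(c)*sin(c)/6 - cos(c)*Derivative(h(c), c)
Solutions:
 h(c) = C1/cos(c)^(5/6)


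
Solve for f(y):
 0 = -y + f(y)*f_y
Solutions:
 f(y) = -sqrt(C1 + y^2)
 f(y) = sqrt(C1 + y^2)


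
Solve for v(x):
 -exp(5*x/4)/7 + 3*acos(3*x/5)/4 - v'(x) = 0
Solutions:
 v(x) = C1 + 3*x*acos(3*x/5)/4 - sqrt(25 - 9*x^2)/4 - 4*exp(5*x/4)/35


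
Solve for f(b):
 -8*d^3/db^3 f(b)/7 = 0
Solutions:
 f(b) = C1 + C2*b + C3*b^2


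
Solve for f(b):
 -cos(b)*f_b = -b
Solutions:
 f(b) = C1 + Integral(b/cos(b), b)


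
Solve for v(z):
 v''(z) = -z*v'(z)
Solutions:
 v(z) = C1 + C2*erf(sqrt(2)*z/2)


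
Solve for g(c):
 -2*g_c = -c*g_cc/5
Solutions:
 g(c) = C1 + C2*c^11


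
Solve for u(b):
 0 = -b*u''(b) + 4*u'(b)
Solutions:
 u(b) = C1 + C2*b^5


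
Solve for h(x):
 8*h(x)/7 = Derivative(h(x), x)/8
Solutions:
 h(x) = C1*exp(64*x/7)


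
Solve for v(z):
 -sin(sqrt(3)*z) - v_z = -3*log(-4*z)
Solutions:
 v(z) = C1 + 3*z*log(-z) - 3*z + 6*z*log(2) + sqrt(3)*cos(sqrt(3)*z)/3


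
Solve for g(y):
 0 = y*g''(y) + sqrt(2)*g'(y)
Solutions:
 g(y) = C1 + C2*y^(1 - sqrt(2))


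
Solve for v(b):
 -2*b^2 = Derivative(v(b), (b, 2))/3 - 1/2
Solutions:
 v(b) = C1 + C2*b - b^4/2 + 3*b^2/4


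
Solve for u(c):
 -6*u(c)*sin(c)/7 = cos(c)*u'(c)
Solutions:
 u(c) = C1*cos(c)^(6/7)


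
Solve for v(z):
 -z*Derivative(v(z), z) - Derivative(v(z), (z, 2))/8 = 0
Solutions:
 v(z) = C1 + C2*erf(2*z)


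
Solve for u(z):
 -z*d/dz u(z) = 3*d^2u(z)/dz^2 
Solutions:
 u(z) = C1 + C2*erf(sqrt(6)*z/6)


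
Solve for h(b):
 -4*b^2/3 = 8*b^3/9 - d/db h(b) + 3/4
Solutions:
 h(b) = C1 + 2*b^4/9 + 4*b^3/9 + 3*b/4


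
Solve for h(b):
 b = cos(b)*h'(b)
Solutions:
 h(b) = C1 + Integral(b/cos(b), b)


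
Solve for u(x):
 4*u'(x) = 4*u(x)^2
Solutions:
 u(x) = -1/(C1 + x)


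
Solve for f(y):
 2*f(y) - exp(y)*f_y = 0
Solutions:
 f(y) = C1*exp(-2*exp(-y))


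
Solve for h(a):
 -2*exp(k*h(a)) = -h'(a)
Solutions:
 h(a) = Piecewise((log(-1/(C1*k + 2*a*k))/k, Ne(k, 0)), (nan, True))
 h(a) = Piecewise((C1 + 2*a, Eq(k, 0)), (nan, True))


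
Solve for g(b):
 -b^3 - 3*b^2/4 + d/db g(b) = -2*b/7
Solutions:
 g(b) = C1 + b^4/4 + b^3/4 - b^2/7


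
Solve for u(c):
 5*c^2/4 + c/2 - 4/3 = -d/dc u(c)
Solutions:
 u(c) = C1 - 5*c^3/12 - c^2/4 + 4*c/3


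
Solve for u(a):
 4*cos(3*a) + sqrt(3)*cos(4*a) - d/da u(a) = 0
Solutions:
 u(a) = C1 + 4*sin(3*a)/3 + sqrt(3)*sin(4*a)/4


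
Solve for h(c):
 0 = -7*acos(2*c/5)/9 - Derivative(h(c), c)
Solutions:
 h(c) = C1 - 7*c*acos(2*c/5)/9 + 7*sqrt(25 - 4*c^2)/18


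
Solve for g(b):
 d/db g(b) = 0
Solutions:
 g(b) = C1


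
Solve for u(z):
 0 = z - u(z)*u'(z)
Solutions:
 u(z) = -sqrt(C1 + z^2)
 u(z) = sqrt(C1 + z^2)


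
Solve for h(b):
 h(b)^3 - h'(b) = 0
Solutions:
 h(b) = -sqrt(2)*sqrt(-1/(C1 + b))/2
 h(b) = sqrt(2)*sqrt(-1/(C1 + b))/2


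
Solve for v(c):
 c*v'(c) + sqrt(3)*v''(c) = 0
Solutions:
 v(c) = C1 + C2*erf(sqrt(2)*3^(3/4)*c/6)


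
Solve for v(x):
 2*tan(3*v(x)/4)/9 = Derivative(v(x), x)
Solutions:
 v(x) = -4*asin(C1*exp(x/6))/3 + 4*pi/3
 v(x) = 4*asin(C1*exp(x/6))/3


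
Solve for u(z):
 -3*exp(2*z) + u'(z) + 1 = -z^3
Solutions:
 u(z) = C1 - z^4/4 - z + 3*exp(2*z)/2


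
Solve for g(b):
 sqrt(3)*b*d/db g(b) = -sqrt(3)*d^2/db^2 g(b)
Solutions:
 g(b) = C1 + C2*erf(sqrt(2)*b/2)


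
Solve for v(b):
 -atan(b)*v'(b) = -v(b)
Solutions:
 v(b) = C1*exp(Integral(1/atan(b), b))


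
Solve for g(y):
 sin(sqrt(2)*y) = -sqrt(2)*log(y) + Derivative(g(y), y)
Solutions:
 g(y) = C1 + sqrt(2)*y*(log(y) - 1) - sqrt(2)*cos(sqrt(2)*y)/2


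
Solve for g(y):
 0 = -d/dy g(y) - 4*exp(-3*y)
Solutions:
 g(y) = C1 + 4*exp(-3*y)/3


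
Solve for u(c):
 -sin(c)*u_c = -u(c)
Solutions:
 u(c) = C1*sqrt(cos(c) - 1)/sqrt(cos(c) + 1)


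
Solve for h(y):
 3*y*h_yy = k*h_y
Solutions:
 h(y) = C1 + y^(re(k)/3 + 1)*(C2*sin(log(y)*Abs(im(k))/3) + C3*cos(log(y)*im(k)/3))


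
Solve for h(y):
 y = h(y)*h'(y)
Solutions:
 h(y) = -sqrt(C1 + y^2)
 h(y) = sqrt(C1 + y^2)


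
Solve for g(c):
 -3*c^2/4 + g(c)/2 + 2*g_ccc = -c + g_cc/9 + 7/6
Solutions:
 g(c) = C1*exp(c*((81*sqrt(59043) + 19682)^(-1/3) + 2 + (81*sqrt(59043) + 19682)^(1/3))/108)*sin(sqrt(3)*c*(-(81*sqrt(59043) + 19682)^(1/3) + (81*sqrt(59043) + 19682)^(-1/3))/108) + C2*exp(c*((81*sqrt(59043) + 19682)^(-1/3) + 2 + (81*sqrt(59043) + 19682)^(1/3))/108)*cos(sqrt(3)*c*(-(81*sqrt(59043) + 19682)^(1/3) + (81*sqrt(59043) + 19682)^(-1/3))/108) + C3*exp(c*(-(81*sqrt(59043) + 19682)^(1/3) - 1/(81*sqrt(59043) + 19682)^(1/3) + 1)/54) + 3*c^2/2 - 2*c + 3


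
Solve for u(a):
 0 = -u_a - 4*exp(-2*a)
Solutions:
 u(a) = C1 + 2*exp(-2*a)


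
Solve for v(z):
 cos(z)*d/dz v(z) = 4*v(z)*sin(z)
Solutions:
 v(z) = C1/cos(z)^4


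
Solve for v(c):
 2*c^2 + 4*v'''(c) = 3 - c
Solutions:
 v(c) = C1 + C2*c + C3*c^2 - c^5/120 - c^4/96 + c^3/8


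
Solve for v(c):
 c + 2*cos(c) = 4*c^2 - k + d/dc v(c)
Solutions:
 v(c) = C1 - 4*c^3/3 + c^2/2 + c*k + 2*sin(c)


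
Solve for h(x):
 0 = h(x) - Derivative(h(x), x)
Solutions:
 h(x) = C1*exp(x)


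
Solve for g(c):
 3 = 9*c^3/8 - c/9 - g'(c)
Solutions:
 g(c) = C1 + 9*c^4/32 - c^2/18 - 3*c


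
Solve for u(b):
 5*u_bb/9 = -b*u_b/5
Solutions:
 u(b) = C1 + C2*erf(3*sqrt(2)*b/10)


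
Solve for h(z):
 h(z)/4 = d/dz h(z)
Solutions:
 h(z) = C1*exp(z/4)


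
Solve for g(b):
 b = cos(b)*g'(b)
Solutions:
 g(b) = C1 + Integral(b/cos(b), b)


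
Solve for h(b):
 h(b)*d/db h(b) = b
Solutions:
 h(b) = -sqrt(C1 + b^2)
 h(b) = sqrt(C1 + b^2)


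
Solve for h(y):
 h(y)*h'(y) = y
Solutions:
 h(y) = -sqrt(C1 + y^2)
 h(y) = sqrt(C1 + y^2)


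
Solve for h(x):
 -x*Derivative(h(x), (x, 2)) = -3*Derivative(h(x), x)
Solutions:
 h(x) = C1 + C2*x^4


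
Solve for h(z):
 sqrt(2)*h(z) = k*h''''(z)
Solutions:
 h(z) = C1*exp(-2^(1/8)*z*(1/k)^(1/4)) + C2*exp(2^(1/8)*z*(1/k)^(1/4)) + C3*exp(-2^(1/8)*I*z*(1/k)^(1/4)) + C4*exp(2^(1/8)*I*z*(1/k)^(1/4))


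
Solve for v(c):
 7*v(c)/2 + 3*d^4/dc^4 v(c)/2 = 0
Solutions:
 v(c) = (C1*sin(sqrt(2)*3^(3/4)*7^(1/4)*c/6) + C2*cos(sqrt(2)*3^(3/4)*7^(1/4)*c/6))*exp(-sqrt(2)*3^(3/4)*7^(1/4)*c/6) + (C3*sin(sqrt(2)*3^(3/4)*7^(1/4)*c/6) + C4*cos(sqrt(2)*3^(3/4)*7^(1/4)*c/6))*exp(sqrt(2)*3^(3/4)*7^(1/4)*c/6)


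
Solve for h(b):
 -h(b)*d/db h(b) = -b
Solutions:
 h(b) = -sqrt(C1 + b^2)
 h(b) = sqrt(C1 + b^2)


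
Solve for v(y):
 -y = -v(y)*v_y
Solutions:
 v(y) = -sqrt(C1 + y^2)
 v(y) = sqrt(C1 + y^2)


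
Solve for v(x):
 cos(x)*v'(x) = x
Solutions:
 v(x) = C1 + Integral(x/cos(x), x)


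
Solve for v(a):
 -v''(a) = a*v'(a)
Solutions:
 v(a) = C1 + C2*erf(sqrt(2)*a/2)


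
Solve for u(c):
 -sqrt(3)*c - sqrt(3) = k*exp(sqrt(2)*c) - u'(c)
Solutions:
 u(c) = C1 + sqrt(3)*c^2/2 + sqrt(3)*c + sqrt(2)*k*exp(sqrt(2)*c)/2


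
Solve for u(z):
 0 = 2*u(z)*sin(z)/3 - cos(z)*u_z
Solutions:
 u(z) = C1/cos(z)^(2/3)


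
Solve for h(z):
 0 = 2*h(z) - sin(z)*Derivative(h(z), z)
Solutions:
 h(z) = C1*(cos(z) - 1)/(cos(z) + 1)


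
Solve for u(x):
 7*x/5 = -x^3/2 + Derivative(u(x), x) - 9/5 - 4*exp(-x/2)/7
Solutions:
 u(x) = C1 + x^4/8 + 7*x^2/10 + 9*x/5 - 8*exp(-x/2)/7


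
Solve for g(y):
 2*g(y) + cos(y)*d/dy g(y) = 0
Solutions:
 g(y) = C1*(sin(y) - 1)/(sin(y) + 1)


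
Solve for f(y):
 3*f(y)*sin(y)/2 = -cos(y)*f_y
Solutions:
 f(y) = C1*cos(y)^(3/2)


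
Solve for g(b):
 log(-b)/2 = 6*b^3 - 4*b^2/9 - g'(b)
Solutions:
 g(b) = C1 + 3*b^4/2 - 4*b^3/27 - b*log(-b)/2 + b/2


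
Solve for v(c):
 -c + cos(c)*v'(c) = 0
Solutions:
 v(c) = C1 + Integral(c/cos(c), c)


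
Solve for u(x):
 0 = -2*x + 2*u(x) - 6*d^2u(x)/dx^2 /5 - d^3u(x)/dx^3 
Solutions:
 u(x) = C1*exp(-x*(4/(5*sqrt(545) + 117)^(1/3) + 4 + (5*sqrt(545) + 117)^(1/3))/10)*sin(sqrt(3)*x*(-(5*sqrt(545) + 117)^(1/3) + 4/(5*sqrt(545) + 117)^(1/3))/10) + C2*exp(-x*(4/(5*sqrt(545) + 117)^(1/3) + 4 + (5*sqrt(545) + 117)^(1/3))/10)*cos(sqrt(3)*x*(-(5*sqrt(545) + 117)^(1/3) + 4/(5*sqrt(545) + 117)^(1/3))/10) + C3*exp(x*(-2 + 4/(5*sqrt(545) + 117)^(1/3) + (5*sqrt(545) + 117)^(1/3))/5) + x


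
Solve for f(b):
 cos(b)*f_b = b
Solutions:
 f(b) = C1 + Integral(b/cos(b), b)


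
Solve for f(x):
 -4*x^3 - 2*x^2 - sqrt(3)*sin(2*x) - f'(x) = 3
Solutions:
 f(x) = C1 - x^4 - 2*x^3/3 - 3*x + sqrt(3)*cos(2*x)/2


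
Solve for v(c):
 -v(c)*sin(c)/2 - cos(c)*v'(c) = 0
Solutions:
 v(c) = C1*sqrt(cos(c))


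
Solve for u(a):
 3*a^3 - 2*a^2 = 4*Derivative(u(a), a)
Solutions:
 u(a) = C1 + 3*a^4/16 - a^3/6


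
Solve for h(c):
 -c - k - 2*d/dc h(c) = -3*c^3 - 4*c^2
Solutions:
 h(c) = C1 + 3*c^4/8 + 2*c^3/3 - c^2/4 - c*k/2


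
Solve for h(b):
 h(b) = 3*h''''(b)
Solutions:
 h(b) = C1*exp(-3^(3/4)*b/3) + C2*exp(3^(3/4)*b/3) + C3*sin(3^(3/4)*b/3) + C4*cos(3^(3/4)*b/3)


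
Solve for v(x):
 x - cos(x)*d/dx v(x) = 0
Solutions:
 v(x) = C1 + Integral(x/cos(x), x)


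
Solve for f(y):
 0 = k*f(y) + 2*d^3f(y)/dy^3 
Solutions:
 f(y) = C1*exp(2^(2/3)*y*(-k)^(1/3)/2) + C2*exp(2^(2/3)*y*(-k)^(1/3)*(-1 + sqrt(3)*I)/4) + C3*exp(-2^(2/3)*y*(-k)^(1/3)*(1 + sqrt(3)*I)/4)


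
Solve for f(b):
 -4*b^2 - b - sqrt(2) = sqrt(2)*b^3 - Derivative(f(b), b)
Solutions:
 f(b) = C1 + sqrt(2)*b^4/4 + 4*b^3/3 + b^2/2 + sqrt(2)*b


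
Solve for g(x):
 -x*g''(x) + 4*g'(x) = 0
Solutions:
 g(x) = C1 + C2*x^5


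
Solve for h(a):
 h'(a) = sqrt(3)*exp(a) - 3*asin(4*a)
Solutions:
 h(a) = C1 - 3*a*asin(4*a) - 3*sqrt(1 - 16*a^2)/4 + sqrt(3)*exp(a)


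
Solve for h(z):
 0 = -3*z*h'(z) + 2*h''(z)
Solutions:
 h(z) = C1 + C2*erfi(sqrt(3)*z/2)


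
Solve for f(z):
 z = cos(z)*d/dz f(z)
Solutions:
 f(z) = C1 + Integral(z/cos(z), z)


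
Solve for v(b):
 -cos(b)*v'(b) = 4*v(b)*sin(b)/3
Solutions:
 v(b) = C1*cos(b)^(4/3)


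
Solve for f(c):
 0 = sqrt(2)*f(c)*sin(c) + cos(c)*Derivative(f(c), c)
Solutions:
 f(c) = C1*cos(c)^(sqrt(2))


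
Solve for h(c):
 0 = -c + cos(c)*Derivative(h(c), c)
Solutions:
 h(c) = C1 + Integral(c/cos(c), c)


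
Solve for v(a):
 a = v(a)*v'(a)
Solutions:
 v(a) = -sqrt(C1 + a^2)
 v(a) = sqrt(C1 + a^2)


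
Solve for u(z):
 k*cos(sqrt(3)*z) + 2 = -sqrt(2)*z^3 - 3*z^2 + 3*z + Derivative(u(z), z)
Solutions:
 u(z) = C1 + sqrt(3)*k*sin(sqrt(3)*z)/3 + sqrt(2)*z^4/4 + z^3 - 3*z^2/2 + 2*z


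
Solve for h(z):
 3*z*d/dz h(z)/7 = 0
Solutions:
 h(z) = C1


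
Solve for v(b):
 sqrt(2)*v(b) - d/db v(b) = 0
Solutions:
 v(b) = C1*exp(sqrt(2)*b)


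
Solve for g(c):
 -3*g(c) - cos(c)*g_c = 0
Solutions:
 g(c) = C1*(sin(c) - 1)^(3/2)/(sin(c) + 1)^(3/2)


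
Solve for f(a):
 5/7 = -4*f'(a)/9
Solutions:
 f(a) = C1 - 45*a/28


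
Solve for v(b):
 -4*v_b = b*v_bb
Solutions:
 v(b) = C1 + C2/b^3


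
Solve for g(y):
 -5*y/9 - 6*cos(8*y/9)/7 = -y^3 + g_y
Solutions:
 g(y) = C1 + y^4/4 - 5*y^2/18 - 27*sin(8*y/9)/28


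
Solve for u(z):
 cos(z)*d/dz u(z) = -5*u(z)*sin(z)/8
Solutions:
 u(z) = C1*cos(z)^(5/8)


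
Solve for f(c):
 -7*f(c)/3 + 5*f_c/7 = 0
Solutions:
 f(c) = C1*exp(49*c/15)


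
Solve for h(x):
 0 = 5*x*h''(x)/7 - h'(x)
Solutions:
 h(x) = C1 + C2*x^(12/5)


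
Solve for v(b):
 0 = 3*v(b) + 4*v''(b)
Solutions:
 v(b) = C1*sin(sqrt(3)*b/2) + C2*cos(sqrt(3)*b/2)


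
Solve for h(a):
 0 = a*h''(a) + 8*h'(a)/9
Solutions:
 h(a) = C1 + C2*a^(1/9)


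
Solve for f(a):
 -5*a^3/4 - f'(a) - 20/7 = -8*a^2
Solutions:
 f(a) = C1 - 5*a^4/16 + 8*a^3/3 - 20*a/7


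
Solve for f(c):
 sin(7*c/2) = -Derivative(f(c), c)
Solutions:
 f(c) = C1 + 2*cos(7*c/2)/7


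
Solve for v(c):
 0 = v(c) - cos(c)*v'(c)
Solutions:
 v(c) = C1*sqrt(sin(c) + 1)/sqrt(sin(c) - 1)


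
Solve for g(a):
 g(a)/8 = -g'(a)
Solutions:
 g(a) = C1*exp(-a/8)


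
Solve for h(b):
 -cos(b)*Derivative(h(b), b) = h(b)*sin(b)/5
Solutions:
 h(b) = C1*cos(b)^(1/5)


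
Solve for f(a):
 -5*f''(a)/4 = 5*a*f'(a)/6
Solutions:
 f(a) = C1 + C2*erf(sqrt(3)*a/3)


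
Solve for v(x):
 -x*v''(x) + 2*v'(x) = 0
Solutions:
 v(x) = C1 + C2*x^3


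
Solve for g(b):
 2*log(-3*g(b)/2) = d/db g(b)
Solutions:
 -Integral(1/(log(-_y) - log(2) + log(3)), (_y, g(b)))/2 = C1 - b


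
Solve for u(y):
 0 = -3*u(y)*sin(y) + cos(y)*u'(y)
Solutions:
 u(y) = C1/cos(y)^3


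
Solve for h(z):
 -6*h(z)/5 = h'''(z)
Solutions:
 h(z) = C3*exp(-5^(2/3)*6^(1/3)*z/5) + (C1*sin(2^(1/3)*3^(5/6)*5^(2/3)*z/10) + C2*cos(2^(1/3)*3^(5/6)*5^(2/3)*z/10))*exp(5^(2/3)*6^(1/3)*z/10)


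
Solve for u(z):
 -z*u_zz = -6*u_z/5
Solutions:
 u(z) = C1 + C2*z^(11/5)


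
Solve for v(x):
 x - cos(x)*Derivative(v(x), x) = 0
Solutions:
 v(x) = C1 + Integral(x/cos(x), x)


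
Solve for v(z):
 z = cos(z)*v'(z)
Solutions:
 v(z) = C1 + Integral(z/cos(z), z)


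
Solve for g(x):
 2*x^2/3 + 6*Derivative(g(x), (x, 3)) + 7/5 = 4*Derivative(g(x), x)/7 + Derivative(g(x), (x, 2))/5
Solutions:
 g(x) = C1 + C2*exp(x*(7 - sqrt(16849))/420) + C3*exp(x*(7 + sqrt(16849))/420) + 7*x^3/18 - 49*x^2/120 + 32683*x/1200


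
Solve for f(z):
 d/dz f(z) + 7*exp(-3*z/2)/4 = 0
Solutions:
 f(z) = C1 + 7*exp(-3*z/2)/6


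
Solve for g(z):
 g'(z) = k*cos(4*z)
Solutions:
 g(z) = C1 + k*sin(4*z)/4


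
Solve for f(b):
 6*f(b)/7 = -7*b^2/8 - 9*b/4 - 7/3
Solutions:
 f(b) = -49*b^2/48 - 21*b/8 - 49/18


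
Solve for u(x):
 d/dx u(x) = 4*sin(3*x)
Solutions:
 u(x) = C1 - 4*cos(3*x)/3


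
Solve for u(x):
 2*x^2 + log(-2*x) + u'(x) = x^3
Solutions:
 u(x) = C1 + x^4/4 - 2*x^3/3 - x*log(-x) + x*(1 - log(2))


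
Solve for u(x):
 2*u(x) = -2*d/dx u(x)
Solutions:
 u(x) = C1*exp(-x)


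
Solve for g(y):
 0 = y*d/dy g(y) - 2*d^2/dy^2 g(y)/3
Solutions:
 g(y) = C1 + C2*erfi(sqrt(3)*y/2)


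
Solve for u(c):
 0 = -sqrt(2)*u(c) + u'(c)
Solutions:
 u(c) = C1*exp(sqrt(2)*c)


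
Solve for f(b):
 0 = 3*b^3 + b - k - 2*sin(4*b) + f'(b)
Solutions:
 f(b) = C1 - 3*b^4/4 - b^2/2 + b*k - cos(4*b)/2


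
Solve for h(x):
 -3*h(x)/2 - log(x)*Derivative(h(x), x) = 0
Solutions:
 h(x) = C1*exp(-3*li(x)/2)


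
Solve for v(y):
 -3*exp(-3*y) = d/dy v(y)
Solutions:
 v(y) = C1 + exp(-3*y)


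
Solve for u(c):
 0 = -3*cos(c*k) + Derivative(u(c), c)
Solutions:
 u(c) = C1 + 3*sin(c*k)/k


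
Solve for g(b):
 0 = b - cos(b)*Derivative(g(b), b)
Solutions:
 g(b) = C1 + Integral(b/cos(b), b)


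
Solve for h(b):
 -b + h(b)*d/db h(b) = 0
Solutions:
 h(b) = -sqrt(C1 + b^2)
 h(b) = sqrt(C1 + b^2)


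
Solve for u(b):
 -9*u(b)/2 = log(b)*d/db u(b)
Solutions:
 u(b) = C1*exp(-9*li(b)/2)


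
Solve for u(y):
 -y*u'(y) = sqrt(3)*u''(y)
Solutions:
 u(y) = C1 + C2*erf(sqrt(2)*3^(3/4)*y/6)


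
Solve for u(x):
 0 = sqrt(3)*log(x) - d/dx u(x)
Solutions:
 u(x) = C1 + sqrt(3)*x*log(x) - sqrt(3)*x


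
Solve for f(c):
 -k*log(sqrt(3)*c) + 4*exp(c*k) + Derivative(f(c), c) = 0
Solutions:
 f(c) = C1 + c*k*log(c) + c*k*(-1 + log(3)/2) + Piecewise((-4*exp(c*k)/k, Ne(k, 0)), (-4*c, True))


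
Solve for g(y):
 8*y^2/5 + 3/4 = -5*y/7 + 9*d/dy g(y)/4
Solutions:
 g(y) = C1 + 32*y^3/135 + 10*y^2/63 + y/3


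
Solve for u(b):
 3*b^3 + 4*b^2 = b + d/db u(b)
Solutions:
 u(b) = C1 + 3*b^4/4 + 4*b^3/3 - b^2/2


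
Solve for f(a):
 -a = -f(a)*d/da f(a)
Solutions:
 f(a) = -sqrt(C1 + a^2)
 f(a) = sqrt(C1 + a^2)


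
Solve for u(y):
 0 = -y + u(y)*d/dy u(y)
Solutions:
 u(y) = -sqrt(C1 + y^2)
 u(y) = sqrt(C1 + y^2)


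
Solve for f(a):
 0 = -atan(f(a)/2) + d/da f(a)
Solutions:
 Integral(1/atan(_y/2), (_y, f(a))) = C1 + a


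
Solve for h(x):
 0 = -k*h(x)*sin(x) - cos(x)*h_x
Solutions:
 h(x) = C1*exp(k*log(cos(x)))


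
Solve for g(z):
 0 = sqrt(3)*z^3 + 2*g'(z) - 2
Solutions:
 g(z) = C1 - sqrt(3)*z^4/8 + z


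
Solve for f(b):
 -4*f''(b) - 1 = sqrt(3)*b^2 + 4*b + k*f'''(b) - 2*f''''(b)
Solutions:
 f(b) = C1 + C2*b + C3*exp(b*(k - sqrt(k^2 + 32))/4) + C4*exp(b*(k + sqrt(k^2 + 32))/4) - sqrt(3)*b^4/48 + b^3*(sqrt(3)*k - 8)/48 + b^2*(-sqrt(3)*k^2 + 8*k - 8*sqrt(3) - 8)/64


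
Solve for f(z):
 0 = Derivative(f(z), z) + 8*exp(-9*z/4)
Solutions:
 f(z) = C1 + 32*exp(-9*z/4)/9


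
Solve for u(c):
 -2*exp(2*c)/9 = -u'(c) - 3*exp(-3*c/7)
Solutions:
 u(c) = C1 + exp(2*c)/9 + 7*exp(-3*c/7)


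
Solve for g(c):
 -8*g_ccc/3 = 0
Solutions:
 g(c) = C1 + C2*c + C3*c^2


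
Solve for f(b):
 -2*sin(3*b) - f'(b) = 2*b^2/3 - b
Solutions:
 f(b) = C1 - 2*b^3/9 + b^2/2 + 2*cos(3*b)/3


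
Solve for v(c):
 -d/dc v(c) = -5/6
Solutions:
 v(c) = C1 + 5*c/6


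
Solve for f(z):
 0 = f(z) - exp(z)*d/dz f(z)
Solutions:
 f(z) = C1*exp(-exp(-z))


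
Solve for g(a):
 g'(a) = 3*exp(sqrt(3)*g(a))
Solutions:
 g(a) = sqrt(3)*(2*log(-1/(C1 + 3*a)) - log(3))/6


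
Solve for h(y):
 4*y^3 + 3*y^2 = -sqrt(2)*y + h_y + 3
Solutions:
 h(y) = C1 + y^4 + y^3 + sqrt(2)*y^2/2 - 3*y


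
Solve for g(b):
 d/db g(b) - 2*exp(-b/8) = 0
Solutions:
 g(b) = C1 - 16*exp(-b/8)


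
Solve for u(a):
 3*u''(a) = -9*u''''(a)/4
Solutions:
 u(a) = C1 + C2*a + C3*sin(2*sqrt(3)*a/3) + C4*cos(2*sqrt(3)*a/3)


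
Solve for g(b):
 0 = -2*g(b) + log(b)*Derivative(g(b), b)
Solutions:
 g(b) = C1*exp(2*li(b))


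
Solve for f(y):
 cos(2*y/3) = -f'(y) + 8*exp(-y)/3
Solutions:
 f(y) = C1 - 3*sin(2*y/3)/2 - 8*exp(-y)/3


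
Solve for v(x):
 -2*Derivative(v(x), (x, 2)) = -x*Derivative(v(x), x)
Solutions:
 v(x) = C1 + C2*erfi(x/2)


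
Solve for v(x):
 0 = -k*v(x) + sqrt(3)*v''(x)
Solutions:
 v(x) = C1*exp(-3^(3/4)*sqrt(k)*x/3) + C2*exp(3^(3/4)*sqrt(k)*x/3)


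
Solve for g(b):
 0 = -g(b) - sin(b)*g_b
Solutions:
 g(b) = C1*sqrt(cos(b) + 1)/sqrt(cos(b) - 1)


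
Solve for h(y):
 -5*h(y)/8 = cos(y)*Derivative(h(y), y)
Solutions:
 h(y) = C1*(sin(y) - 1)^(5/16)/(sin(y) + 1)^(5/16)


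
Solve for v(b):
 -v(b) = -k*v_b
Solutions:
 v(b) = C1*exp(b/k)


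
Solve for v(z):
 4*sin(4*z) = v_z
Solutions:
 v(z) = C1 - cos(4*z)


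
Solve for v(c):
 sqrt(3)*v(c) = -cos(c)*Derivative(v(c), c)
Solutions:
 v(c) = C1*(sin(c) - 1)^(sqrt(3)/2)/(sin(c) + 1)^(sqrt(3)/2)


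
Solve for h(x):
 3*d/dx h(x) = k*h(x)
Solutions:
 h(x) = C1*exp(k*x/3)


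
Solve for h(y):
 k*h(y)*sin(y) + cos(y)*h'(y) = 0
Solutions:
 h(y) = C1*exp(k*log(cos(y)))


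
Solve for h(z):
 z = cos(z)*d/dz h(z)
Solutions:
 h(z) = C1 + Integral(z/cos(z), z)


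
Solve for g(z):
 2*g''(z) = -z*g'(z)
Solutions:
 g(z) = C1 + C2*erf(z/2)


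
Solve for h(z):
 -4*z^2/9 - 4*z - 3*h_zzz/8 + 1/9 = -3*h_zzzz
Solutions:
 h(z) = C1 + C2*z + C3*z^2 + C4*exp(z/8) - 8*z^5/405 - 100*z^4/81 - 3196*z^3/81


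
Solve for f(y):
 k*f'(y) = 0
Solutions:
 f(y) = C1


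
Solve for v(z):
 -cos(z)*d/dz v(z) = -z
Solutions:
 v(z) = C1 + Integral(z/cos(z), z)


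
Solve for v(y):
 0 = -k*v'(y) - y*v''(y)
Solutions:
 v(y) = C1 + y^(1 - re(k))*(C2*sin(log(y)*Abs(im(k))) + C3*cos(log(y)*im(k)))


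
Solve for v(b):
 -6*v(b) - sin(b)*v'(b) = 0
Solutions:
 v(b) = C1*(cos(b)^3 + 3*cos(b)^2 + 3*cos(b) + 1)/(cos(b)^3 - 3*cos(b)^2 + 3*cos(b) - 1)


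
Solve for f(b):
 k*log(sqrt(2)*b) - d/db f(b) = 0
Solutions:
 f(b) = C1 + b*k*log(b) - b*k + b*k*log(2)/2


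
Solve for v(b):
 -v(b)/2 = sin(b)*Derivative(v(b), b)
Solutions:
 v(b) = C1*(cos(b) + 1)^(1/4)/(cos(b) - 1)^(1/4)


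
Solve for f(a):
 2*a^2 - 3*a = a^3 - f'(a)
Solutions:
 f(a) = C1 + a^4/4 - 2*a^3/3 + 3*a^2/2


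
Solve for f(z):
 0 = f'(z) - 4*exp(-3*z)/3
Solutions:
 f(z) = C1 - 4*exp(-3*z)/9


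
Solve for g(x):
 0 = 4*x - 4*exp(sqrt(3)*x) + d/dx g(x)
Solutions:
 g(x) = C1 - 2*x^2 + 4*sqrt(3)*exp(sqrt(3)*x)/3


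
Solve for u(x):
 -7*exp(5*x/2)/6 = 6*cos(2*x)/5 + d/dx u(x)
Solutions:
 u(x) = C1 - 7*exp(5*x/2)/15 - 3*sin(2*x)/5


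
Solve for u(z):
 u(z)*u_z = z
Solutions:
 u(z) = -sqrt(C1 + z^2)
 u(z) = sqrt(C1 + z^2)


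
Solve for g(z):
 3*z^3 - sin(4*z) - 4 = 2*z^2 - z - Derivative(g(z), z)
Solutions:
 g(z) = C1 - 3*z^4/4 + 2*z^3/3 - z^2/2 + 4*z - cos(4*z)/4


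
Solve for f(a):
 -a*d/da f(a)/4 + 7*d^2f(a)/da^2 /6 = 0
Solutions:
 f(a) = C1 + C2*erfi(sqrt(21)*a/14)


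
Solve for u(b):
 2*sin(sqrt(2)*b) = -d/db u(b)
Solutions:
 u(b) = C1 + sqrt(2)*cos(sqrt(2)*b)


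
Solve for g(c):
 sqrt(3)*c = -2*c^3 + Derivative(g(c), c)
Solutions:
 g(c) = C1 + c^4/2 + sqrt(3)*c^2/2


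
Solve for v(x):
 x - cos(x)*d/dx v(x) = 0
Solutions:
 v(x) = C1 + Integral(x/cos(x), x)


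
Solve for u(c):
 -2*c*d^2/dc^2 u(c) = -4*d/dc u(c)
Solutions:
 u(c) = C1 + C2*c^3


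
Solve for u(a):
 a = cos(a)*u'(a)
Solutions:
 u(a) = C1 + Integral(a/cos(a), a)


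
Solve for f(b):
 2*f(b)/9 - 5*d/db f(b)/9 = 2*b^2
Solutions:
 f(b) = C1*exp(2*b/5) + 9*b^2 + 45*b + 225/2


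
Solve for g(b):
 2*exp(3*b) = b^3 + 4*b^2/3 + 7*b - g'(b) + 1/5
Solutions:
 g(b) = C1 + b^4/4 + 4*b^3/9 + 7*b^2/2 + b/5 - 2*exp(3*b)/3


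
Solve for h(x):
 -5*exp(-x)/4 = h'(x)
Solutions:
 h(x) = C1 + 5*exp(-x)/4


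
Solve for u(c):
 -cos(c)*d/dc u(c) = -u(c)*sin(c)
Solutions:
 u(c) = C1/cos(c)


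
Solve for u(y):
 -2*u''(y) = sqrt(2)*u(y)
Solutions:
 u(y) = C1*sin(2^(3/4)*y/2) + C2*cos(2^(3/4)*y/2)


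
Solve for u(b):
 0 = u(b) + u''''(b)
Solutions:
 u(b) = (C1*sin(sqrt(2)*b/2) + C2*cos(sqrt(2)*b/2))*exp(-sqrt(2)*b/2) + (C3*sin(sqrt(2)*b/2) + C4*cos(sqrt(2)*b/2))*exp(sqrt(2)*b/2)


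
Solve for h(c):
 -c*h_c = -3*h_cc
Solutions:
 h(c) = C1 + C2*erfi(sqrt(6)*c/6)


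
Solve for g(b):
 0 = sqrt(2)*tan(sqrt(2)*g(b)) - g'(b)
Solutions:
 g(b) = sqrt(2)*(pi - asin(C1*exp(2*b)))/2
 g(b) = sqrt(2)*asin(C1*exp(2*b))/2


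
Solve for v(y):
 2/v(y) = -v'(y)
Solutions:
 v(y) = -sqrt(C1 - 4*y)
 v(y) = sqrt(C1 - 4*y)


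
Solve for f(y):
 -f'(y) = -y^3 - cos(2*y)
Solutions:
 f(y) = C1 + y^4/4 + sin(2*y)/2


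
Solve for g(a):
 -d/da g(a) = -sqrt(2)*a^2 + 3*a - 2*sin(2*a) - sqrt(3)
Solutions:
 g(a) = C1 + sqrt(2)*a^3/3 - 3*a^2/2 + sqrt(3)*a - cos(2*a)


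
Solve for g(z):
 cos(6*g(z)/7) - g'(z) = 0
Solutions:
 -z - 7*log(sin(6*g(z)/7) - 1)/12 + 7*log(sin(6*g(z)/7) + 1)/12 = C1


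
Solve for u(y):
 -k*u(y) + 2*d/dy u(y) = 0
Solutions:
 u(y) = C1*exp(k*y/2)


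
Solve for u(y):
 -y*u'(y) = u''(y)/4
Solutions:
 u(y) = C1 + C2*erf(sqrt(2)*y)


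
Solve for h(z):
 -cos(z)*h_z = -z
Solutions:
 h(z) = C1 + Integral(z/cos(z), z)


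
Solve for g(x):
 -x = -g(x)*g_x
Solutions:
 g(x) = -sqrt(C1 + x^2)
 g(x) = sqrt(C1 + x^2)


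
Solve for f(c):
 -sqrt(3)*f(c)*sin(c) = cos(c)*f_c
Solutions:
 f(c) = C1*cos(c)^(sqrt(3))


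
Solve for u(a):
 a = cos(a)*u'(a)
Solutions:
 u(a) = C1 + Integral(a/cos(a), a)


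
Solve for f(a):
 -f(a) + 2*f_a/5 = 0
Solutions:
 f(a) = C1*exp(5*a/2)


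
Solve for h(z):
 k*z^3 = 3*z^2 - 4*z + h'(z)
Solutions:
 h(z) = C1 + k*z^4/4 - z^3 + 2*z^2


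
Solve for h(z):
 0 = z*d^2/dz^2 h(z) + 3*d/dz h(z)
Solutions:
 h(z) = C1 + C2/z^2


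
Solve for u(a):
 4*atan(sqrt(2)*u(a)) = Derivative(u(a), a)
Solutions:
 Integral(1/atan(sqrt(2)*_y), (_y, u(a))) = C1 + 4*a


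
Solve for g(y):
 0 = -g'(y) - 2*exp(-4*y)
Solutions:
 g(y) = C1 + exp(-4*y)/2


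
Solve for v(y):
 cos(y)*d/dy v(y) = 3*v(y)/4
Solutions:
 v(y) = C1*(sin(y) + 1)^(3/8)/(sin(y) - 1)^(3/8)


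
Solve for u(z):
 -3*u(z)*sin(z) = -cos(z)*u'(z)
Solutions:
 u(z) = C1/cos(z)^3


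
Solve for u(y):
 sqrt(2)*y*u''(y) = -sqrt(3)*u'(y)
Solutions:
 u(y) = C1 + C2*y^(1 - sqrt(6)/2)


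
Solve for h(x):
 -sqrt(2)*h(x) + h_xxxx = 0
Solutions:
 h(x) = C1*exp(-2^(1/8)*x) + C2*exp(2^(1/8)*x) + C3*sin(2^(1/8)*x) + C4*cos(2^(1/8)*x)


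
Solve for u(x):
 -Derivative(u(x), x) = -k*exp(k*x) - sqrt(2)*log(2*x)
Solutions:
 u(x) = C1 + sqrt(2)*x*log(x) + sqrt(2)*x*(-1 + log(2)) + exp(k*x)


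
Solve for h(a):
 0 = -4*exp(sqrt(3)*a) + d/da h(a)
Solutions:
 h(a) = C1 + 4*sqrt(3)*exp(sqrt(3)*a)/3


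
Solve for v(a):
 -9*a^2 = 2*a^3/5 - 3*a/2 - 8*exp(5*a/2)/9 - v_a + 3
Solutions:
 v(a) = C1 + a^4/10 + 3*a^3 - 3*a^2/4 + 3*a - 16*exp(5*a/2)/45


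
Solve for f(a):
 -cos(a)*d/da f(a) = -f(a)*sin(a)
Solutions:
 f(a) = C1/cos(a)


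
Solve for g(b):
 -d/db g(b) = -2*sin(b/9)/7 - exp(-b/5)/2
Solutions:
 g(b) = C1 - 18*cos(b/9)/7 - 5*exp(-b/5)/2


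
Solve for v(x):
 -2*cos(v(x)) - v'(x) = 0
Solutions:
 v(x) = pi - asin((C1 + exp(4*x))/(C1 - exp(4*x)))
 v(x) = asin((C1 + exp(4*x))/(C1 - exp(4*x)))


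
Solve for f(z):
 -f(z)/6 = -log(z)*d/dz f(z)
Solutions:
 f(z) = C1*exp(li(z)/6)


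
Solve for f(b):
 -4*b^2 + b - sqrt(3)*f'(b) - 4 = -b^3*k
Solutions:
 f(b) = C1 + sqrt(3)*b^4*k/12 - 4*sqrt(3)*b^3/9 + sqrt(3)*b^2/6 - 4*sqrt(3)*b/3


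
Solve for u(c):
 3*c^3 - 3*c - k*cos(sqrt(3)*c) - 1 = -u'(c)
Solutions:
 u(c) = C1 - 3*c^4/4 + 3*c^2/2 + c + sqrt(3)*k*sin(sqrt(3)*c)/3


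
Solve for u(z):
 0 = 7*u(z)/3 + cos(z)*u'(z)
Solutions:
 u(z) = C1*(sin(z) - 1)^(7/6)/(sin(z) + 1)^(7/6)


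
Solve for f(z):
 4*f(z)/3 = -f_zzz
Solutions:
 f(z) = C3*exp(-6^(2/3)*z/3) + (C1*sin(2^(2/3)*3^(1/6)*z/2) + C2*cos(2^(2/3)*3^(1/6)*z/2))*exp(6^(2/3)*z/6)


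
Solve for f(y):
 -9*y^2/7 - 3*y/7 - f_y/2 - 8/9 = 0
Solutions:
 f(y) = C1 - 6*y^3/7 - 3*y^2/7 - 16*y/9


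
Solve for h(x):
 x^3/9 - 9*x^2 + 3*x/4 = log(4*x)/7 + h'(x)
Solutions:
 h(x) = C1 + x^4/36 - 3*x^3 + 3*x^2/8 - x*log(x)/7 - 2*x*log(2)/7 + x/7
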